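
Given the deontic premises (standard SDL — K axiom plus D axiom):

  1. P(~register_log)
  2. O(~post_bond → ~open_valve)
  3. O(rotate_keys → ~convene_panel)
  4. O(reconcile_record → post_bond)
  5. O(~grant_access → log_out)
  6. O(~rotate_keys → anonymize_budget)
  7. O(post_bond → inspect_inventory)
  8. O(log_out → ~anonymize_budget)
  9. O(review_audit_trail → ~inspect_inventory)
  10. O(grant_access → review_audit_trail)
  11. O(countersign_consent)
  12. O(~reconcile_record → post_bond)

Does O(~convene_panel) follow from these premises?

By case analysis on ~reconcile_record: premise 12 gives O(~reconcile_record → post_bond) and premise 4 gives O(reconcile_record → post_bond), so O(post_bond) either way.
Applying K to premise 7 (O(post_bond → inspect_inventory)) and O(post_bond) yields O(inspect_inventory).
The contrapositive of premise 9 (O(review_audit_trail → ~inspect_inventory)) is O(inspect_inventory → ~review_audit_trail), and O(inspect_inventory) is already established, so O(~review_audit_trail).
Premise 10 is O(grant_access → review_audit_trail); contrapositively O(~review_audit_trail → ~grant_access). Since O(~review_audit_trail) holds, K gives O(~grant_access).
From O(~grant_access) and premise 5, O(~grant_access → log_out), we obtain O(log_out).
With premise 8, O(log_out → ~anonymize_budget), the K-axiom yields O(~anonymize_budget).
Premise 6 is O(~rotate_keys → anonymize_budget); contrapositively O(~anonymize_budget → rotate_keys). Since O(~anonymize_budget) holds, K gives O(rotate_keys).
Applying K to premise 3 (O(rotate_keys → ~convene_panel)) and O(rotate_keys) yields O(~convene_panel).
Premises 1, 2, 11 do not contribute to this derivation.
So O(~convene_panel) follows.

Yes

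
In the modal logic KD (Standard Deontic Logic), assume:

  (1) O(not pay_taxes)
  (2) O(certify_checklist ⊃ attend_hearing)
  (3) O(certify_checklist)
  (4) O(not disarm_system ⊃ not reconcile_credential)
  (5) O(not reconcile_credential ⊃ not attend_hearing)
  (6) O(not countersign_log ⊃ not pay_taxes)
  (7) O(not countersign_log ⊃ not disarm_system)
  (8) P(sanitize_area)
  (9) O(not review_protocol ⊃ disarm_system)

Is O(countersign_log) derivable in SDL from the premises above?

Premise 3 states O(certify_checklist) outright.
From O(certify_checklist) and premise 2, O(certify_checklist ⊃ attend_hearing), we obtain O(attend_hearing).
The contrapositive of premise 5 (O(not reconcile_credential ⊃ not attend_hearing)) is O(attend_hearing ⊃ reconcile_credential), and O(attend_hearing) is already established, so O(reconcile_credential).
Premise 4, O(not disarm_system ⊃ not reconcile_credential), contraposes to O(reconcile_credential ⊃ disarm_system); with O(reconcile_credential) we get O(disarm_system).
The contrapositive of premise 7 (O(not countersign_log ⊃ not disarm_system)) is O(disarm_system ⊃ countersign_log), and O(disarm_system) is already established, so O(countersign_log).
Premises 1, 6, 8, 9 do not contribute to this derivation.
So O(countersign_log) follows.

Yes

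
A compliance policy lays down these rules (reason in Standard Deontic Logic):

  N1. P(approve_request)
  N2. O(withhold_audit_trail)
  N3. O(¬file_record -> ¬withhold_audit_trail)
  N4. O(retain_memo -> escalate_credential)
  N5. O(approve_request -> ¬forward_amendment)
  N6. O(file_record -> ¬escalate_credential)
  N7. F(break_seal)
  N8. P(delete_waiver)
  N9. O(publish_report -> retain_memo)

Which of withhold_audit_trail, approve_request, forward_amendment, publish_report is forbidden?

Premise 2 states O(withhold_audit_trail) outright.
Premise 3 is O(¬file_record -> ¬withhold_audit_trail); contrapositively O(withhold_audit_trail -> file_record). Since O(withhold_audit_trail) holds, K gives O(file_record).
From O(file_record) and premise 6, O(file_record -> ¬escalate_credential), we obtain O(¬escalate_credential).
The contrapositive of premise 4 (O(retain_memo -> escalate_credential)) is O(¬escalate_credential -> ¬retain_memo), and O(¬escalate_credential) is already established, so O(¬retain_memo).
Premise 9, O(publish_report -> retain_memo), contraposes to O(¬retain_memo -> ¬publish_report); with O(¬retain_memo) we get O(¬publish_report).
So O(¬publish_report) holds, i.e. publish_report is forbidden. None of the other listed options is forbidden under the premises.

publish_report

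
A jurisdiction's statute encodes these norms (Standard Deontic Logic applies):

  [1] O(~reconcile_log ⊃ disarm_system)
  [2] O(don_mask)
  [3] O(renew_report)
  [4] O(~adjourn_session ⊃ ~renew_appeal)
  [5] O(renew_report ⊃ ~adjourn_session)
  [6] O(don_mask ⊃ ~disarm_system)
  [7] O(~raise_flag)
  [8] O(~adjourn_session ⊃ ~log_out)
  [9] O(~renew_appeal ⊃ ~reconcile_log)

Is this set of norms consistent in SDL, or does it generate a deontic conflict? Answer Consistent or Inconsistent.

From premise 2 we have O(don_mask).
From O(don_mask) and premise 6, O(don_mask ⊃ ~disarm_system), we obtain O(~disarm_system).
Premise 1, O(~reconcile_log ⊃ disarm_system), contraposes to O(~disarm_system ⊃ reconcile_log); with O(~disarm_system) we get O(reconcile_log).
Premise 9, O(~renew_appeal ⊃ ~reconcile_log), contraposes to O(reconcile_log ⊃ renew_appeal); with O(reconcile_log) we get O(renew_appeal).
Premise 4, O(~adjourn_session ⊃ ~renew_appeal), contraposes to O(renew_appeal ⊃ adjourn_session); with O(renew_appeal) we get O(adjourn_session).
Premise 5 is O(renew_report ⊃ ~adjourn_session); contrapositively O(adjourn_session ⊃ ~renew_report). Since O(adjourn_session) holds, K gives O(~renew_report).
Yet premise 3 states O(renew_report).
We now have both O(~renew_report) and O(renew_report) — renew_report is simultaneously obligatory and forbidden, violating the D-axiom.

Inconsistent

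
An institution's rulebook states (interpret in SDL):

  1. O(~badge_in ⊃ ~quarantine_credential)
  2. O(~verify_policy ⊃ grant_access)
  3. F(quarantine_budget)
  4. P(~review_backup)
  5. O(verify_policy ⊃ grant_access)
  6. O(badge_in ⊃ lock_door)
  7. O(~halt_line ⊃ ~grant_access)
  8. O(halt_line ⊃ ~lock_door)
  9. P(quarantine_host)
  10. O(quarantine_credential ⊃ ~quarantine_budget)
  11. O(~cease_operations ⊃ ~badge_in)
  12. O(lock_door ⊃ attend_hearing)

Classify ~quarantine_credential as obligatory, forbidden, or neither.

Premises 2 and 5 cover both cases: O(~verify_policy ⊃ grant_access) and O(verify_policy ⊃ grant_access). Since ~verify_policy ∨ verify_policy is a tautology, O(grant_access) follows.
Premise 7, O(~halt_line ⊃ ~grant_access), contraposes to O(grant_access ⊃ halt_line); with O(grant_access) we get O(halt_line).
From O(halt_line) and premise 8, O(halt_line ⊃ ~lock_door), we obtain O(~lock_door).
Premise 6, O(badge_in ⊃ lock_door), contraposes to O(~lock_door ⊃ ~badge_in); with O(~lock_door) we get O(~badge_in).
Applying K to premise 1 (O(~badge_in ⊃ ~quarantine_credential)) and O(~badge_in) yields O(~quarantine_credential).
Premises 3, 4, 9, 10, 11, 12 do not contribute to this derivation.
Hence ~quarantine_credential is obligatory.

Obligatory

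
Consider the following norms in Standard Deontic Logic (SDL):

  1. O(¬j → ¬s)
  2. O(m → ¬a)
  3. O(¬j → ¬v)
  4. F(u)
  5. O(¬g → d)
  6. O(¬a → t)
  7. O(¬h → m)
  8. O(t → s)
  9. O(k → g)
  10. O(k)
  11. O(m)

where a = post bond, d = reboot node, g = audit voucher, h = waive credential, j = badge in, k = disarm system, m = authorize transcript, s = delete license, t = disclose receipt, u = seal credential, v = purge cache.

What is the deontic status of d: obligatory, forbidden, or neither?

Neither

Premise 5 is O(¬g → d), but O(¬g) is not derivable from the premises, so it does not yield O(d).
No premise or chain of K-axiom applications forces O(d), and none forces O(¬d). So d is neither obligatory nor forbidden under these norms.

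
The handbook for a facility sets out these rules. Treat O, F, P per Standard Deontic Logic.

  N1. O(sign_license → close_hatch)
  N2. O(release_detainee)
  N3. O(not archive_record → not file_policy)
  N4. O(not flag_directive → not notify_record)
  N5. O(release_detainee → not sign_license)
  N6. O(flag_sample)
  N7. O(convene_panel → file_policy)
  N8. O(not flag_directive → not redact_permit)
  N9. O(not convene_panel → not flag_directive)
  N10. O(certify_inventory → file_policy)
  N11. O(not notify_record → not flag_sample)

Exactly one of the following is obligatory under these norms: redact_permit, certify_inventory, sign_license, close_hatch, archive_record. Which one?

From premise 6 we have O(flag_sample).
Premise 11, O(not notify_record → not flag_sample), contraposes to O(flag_sample → notify_record); with O(flag_sample) we get O(notify_record).
The contrapositive of premise 4 (O(not flag_directive → not notify_record)) is O(notify_record → flag_directive), and O(notify_record) is already established, so O(flag_directive).
Premise 9, O(not convene_panel → not flag_directive), contraposes to O(flag_directive → convene_panel); with O(flag_directive) we get O(convene_panel).
With premise 7, O(convene_panel → file_policy), the K-axiom yields O(file_policy).
The contrapositive of premise 3 (O(not archive_record → not file_policy)) is O(file_policy → archive_record), and O(file_policy) is already established, so O(archive_record).
So O(archive_record) holds — archive_record is obligatory. None of the other listed options is made obligatory by any chain of premises.

archive_record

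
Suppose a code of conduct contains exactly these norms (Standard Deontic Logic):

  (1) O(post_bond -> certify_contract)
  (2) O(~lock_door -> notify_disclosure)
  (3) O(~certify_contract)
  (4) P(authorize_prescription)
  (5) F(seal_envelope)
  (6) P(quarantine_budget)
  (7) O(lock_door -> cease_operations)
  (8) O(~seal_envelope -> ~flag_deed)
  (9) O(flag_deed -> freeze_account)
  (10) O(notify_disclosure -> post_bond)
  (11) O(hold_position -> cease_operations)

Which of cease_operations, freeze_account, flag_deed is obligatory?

cease_operations

Premise 3 states O(~certify_contract) outright.
Premise 1 is O(post_bond -> certify_contract); contrapositively O(~certify_contract -> ~post_bond). Since O(~certify_contract) holds, K gives O(~post_bond).
Premise 10 is O(notify_disclosure -> post_bond); contrapositively O(~post_bond -> ~notify_disclosure). Since O(~post_bond) holds, K gives O(~notify_disclosure).
The contrapositive of premise 2 (O(~lock_door -> notify_disclosure)) is O(~notify_disclosure -> lock_door), and O(~notify_disclosure) is already established, so O(lock_door).
From O(lock_door) and premise 7, O(lock_door -> cease_operations), we obtain O(cease_operations).
So O(cease_operations) holds — cease_operations is obligatory. None of the other listed options is made obligatory by any chain of premises.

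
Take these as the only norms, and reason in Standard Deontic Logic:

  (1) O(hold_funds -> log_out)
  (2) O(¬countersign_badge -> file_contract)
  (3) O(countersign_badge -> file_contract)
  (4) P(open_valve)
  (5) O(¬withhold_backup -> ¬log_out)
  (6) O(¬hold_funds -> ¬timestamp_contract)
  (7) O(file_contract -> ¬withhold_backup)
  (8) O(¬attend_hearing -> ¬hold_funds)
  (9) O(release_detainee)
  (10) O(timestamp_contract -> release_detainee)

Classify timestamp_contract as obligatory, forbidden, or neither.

Forbidden

Premises 2 and 3 are O(¬countersign_badge -> file_contract) and O(countersign_badge -> file_contract); every ideal world satisfies ¬countersign_badge or countersign_badge, so in either case file_contract holds — hence O(file_contract).
With premise 7, O(file_contract -> ¬withhold_backup), the K-axiom yields O(¬withhold_backup).
Applying K to premise 5 (O(¬withhold_backup -> ¬log_out)) and O(¬withhold_backup) yields O(¬log_out).
Premise 1 is O(hold_funds -> log_out); contrapositively O(¬log_out -> ¬hold_funds). Since O(¬log_out) holds, K gives O(¬hold_funds).
Applying K to premise 6 (O(¬hold_funds -> ¬timestamp_contract)) and O(¬hold_funds) yields O(¬timestamp_contract).
Premises 4, 8, 9, 10 do not contribute to this derivation.
Thus O(¬timestamp_contract), which is F(timestamp_contract): timestamp_contract is forbidden.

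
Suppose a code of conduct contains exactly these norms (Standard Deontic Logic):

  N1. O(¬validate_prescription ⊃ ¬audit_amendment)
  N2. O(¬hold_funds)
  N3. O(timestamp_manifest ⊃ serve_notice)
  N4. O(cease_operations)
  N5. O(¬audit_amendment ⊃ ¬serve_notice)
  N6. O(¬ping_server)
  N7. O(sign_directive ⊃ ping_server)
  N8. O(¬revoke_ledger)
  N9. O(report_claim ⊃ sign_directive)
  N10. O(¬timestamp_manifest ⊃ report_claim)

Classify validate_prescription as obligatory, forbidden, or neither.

From premise 6 we have O(¬ping_server).
The contrapositive of premise 7 (O(sign_directive ⊃ ping_server)) is O(¬ping_server ⊃ ¬sign_directive), and O(¬ping_server) is already established, so O(¬sign_directive).
Premise 9, O(report_claim ⊃ sign_directive), contraposes to O(¬sign_directive ⊃ ¬report_claim); with O(¬sign_directive) we get O(¬report_claim).
Premise 10, O(¬timestamp_manifest ⊃ report_claim), contraposes to O(¬report_claim ⊃ timestamp_manifest); with O(¬report_claim) we get O(timestamp_manifest).
Applying K to premise 3 (O(timestamp_manifest ⊃ serve_notice)) and O(timestamp_manifest) yields O(serve_notice).
The contrapositive of premise 5 (O(¬audit_amendment ⊃ ¬serve_notice)) is O(serve_notice ⊃ audit_amendment), and O(serve_notice) is already established, so O(audit_amendment).
Premise 1, O(¬validate_prescription ⊃ ¬audit_amendment), contraposes to O(audit_amendment ⊃ validate_prescription); with O(audit_amendment) we get O(validate_prescription).
Premises 2, 4, 8 do not contribute to this derivation.
Hence validate_prescription is obligatory.

Obligatory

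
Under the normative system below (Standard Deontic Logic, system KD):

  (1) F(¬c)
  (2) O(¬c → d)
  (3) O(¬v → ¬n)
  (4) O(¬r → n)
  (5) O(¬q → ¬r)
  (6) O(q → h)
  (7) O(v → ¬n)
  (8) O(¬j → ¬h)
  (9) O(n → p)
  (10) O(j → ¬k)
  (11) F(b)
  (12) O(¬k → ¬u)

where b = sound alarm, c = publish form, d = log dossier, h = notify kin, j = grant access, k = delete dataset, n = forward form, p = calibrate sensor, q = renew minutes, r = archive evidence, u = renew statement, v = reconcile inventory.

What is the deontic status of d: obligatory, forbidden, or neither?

Neither

Premise 2 is O(¬c → d), but O(¬c) is not derivable from the premises, so it does not yield O(d).
No premise or chain of K-axiom applications forces O(d), and none forces O(¬d). So d is neither obligatory nor forbidden under these norms.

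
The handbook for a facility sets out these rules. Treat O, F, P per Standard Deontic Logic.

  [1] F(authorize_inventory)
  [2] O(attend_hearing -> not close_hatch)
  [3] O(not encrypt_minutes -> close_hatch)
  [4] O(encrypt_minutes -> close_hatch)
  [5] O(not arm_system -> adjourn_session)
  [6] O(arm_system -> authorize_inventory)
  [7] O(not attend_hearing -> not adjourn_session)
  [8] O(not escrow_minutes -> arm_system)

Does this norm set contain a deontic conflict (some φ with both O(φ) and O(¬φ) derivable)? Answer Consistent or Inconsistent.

Premises 4 and 3 are O(encrypt_minutes -> close_hatch) and O(not encrypt_minutes -> close_hatch); every ideal world satisfies encrypt_minutes or not encrypt_minutes, so in either case close_hatch holds — hence O(close_hatch).
The contrapositive of premise 2 (O(attend_hearing -> not close_hatch)) is O(close_hatch -> not attend_hearing), and O(close_hatch) is already established, so O(not attend_hearing).
Applying K to premise 7 (O(not attend_hearing -> not adjourn_session)) and O(not attend_hearing) yields O(not adjourn_session).
Premise 5, O(not arm_system -> adjourn_session), contraposes to O(not adjourn_session -> arm_system); with O(not adjourn_session) we get O(arm_system).
From O(arm_system) and premise 6, O(arm_system -> authorize_inventory), we obtain O(authorize_inventory).
Yet premise 1 is F(authorize_inventory), i.e. O(not authorize_inventory).
We now have both O(authorize_inventory) and O(not authorize_inventory) — authorize_inventory is simultaneously obligatory and forbidden, violating the D-axiom.

Inconsistent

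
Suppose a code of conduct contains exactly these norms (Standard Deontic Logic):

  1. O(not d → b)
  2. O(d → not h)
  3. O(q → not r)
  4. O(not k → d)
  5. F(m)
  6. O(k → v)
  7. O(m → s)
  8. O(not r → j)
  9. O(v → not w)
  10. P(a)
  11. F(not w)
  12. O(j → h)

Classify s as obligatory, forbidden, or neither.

Premise 7 is O(m → s), but O(m) is not derivable from the premises, so it does not yield O(s).
No premise or chain of K-axiom applications forces O(s), and none forces O(not s). So s is neither obligatory nor forbidden under these norms.

Neither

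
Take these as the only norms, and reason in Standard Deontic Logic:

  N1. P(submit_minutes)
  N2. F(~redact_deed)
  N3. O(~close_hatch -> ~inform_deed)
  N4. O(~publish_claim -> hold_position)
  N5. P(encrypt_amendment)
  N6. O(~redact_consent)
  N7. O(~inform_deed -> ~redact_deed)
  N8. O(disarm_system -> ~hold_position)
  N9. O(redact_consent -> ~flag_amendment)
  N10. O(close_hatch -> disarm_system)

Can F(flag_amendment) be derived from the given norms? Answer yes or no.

No

Premise 9 is O(redact_consent -> ~flag_amendment), but O(redact_consent) is not derivable from the premises, so it does not yield O(~flag_amendment).
No other premise forces O(~flag_amendment). An ideal world satisfying every premise can still have flag_amendment true, so F(flag_amendment) is not derivable.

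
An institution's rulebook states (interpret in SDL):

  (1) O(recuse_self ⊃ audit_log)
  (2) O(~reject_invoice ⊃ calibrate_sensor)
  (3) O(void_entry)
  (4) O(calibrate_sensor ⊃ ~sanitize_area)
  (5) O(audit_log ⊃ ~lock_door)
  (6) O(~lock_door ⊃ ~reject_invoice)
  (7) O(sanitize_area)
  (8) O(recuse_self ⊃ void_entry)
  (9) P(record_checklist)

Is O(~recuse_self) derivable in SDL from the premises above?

Yes

From premise 7 we have O(sanitize_area).
Premise 4, O(calibrate_sensor ⊃ ~sanitize_area), contraposes to O(sanitize_area ⊃ ~calibrate_sensor); with O(sanitize_area) we get O(~calibrate_sensor).
Premise 2 is O(~reject_invoice ⊃ calibrate_sensor); contrapositively O(~calibrate_sensor ⊃ reject_invoice). Since O(~calibrate_sensor) holds, K gives O(reject_invoice).
Premise 6 is O(~lock_door ⊃ ~reject_invoice); contrapositively O(reject_invoice ⊃ lock_door). Since O(reject_invoice) holds, K gives O(lock_door).
Premise 5 is O(audit_log ⊃ ~lock_door); contrapositively O(lock_door ⊃ ~audit_log). Since O(lock_door) holds, K gives O(~audit_log).
Premise 1, O(recuse_self ⊃ audit_log), contraposes to O(~audit_log ⊃ ~recuse_self); with O(~audit_log) we get O(~recuse_self).
Premises 3, 8, 9 do not contribute to this derivation.
So O(~recuse_self) follows.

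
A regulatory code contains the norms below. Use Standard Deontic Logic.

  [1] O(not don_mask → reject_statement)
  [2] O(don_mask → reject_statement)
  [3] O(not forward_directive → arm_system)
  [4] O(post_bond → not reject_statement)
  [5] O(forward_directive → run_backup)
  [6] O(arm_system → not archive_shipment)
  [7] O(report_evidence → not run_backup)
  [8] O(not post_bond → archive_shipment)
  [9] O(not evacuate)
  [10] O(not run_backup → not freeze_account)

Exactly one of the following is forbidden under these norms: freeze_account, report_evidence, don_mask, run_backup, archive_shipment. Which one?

report_evidence

Premises 1 and 2 cover both cases: O(not don_mask → reject_statement) and O(don_mask → reject_statement). Since not don_mask ∨ don_mask is a tautology, O(reject_statement) follows.
Premise 4, O(post_bond → not reject_statement), contraposes to O(reject_statement → not post_bond); with O(reject_statement) we get O(not post_bond).
Premise 8 is O(not post_bond → archive_shipment); since O(not post_bond), deontic closure gives O(archive_shipment).
Premise 6, O(arm_system → not archive_shipment), contraposes to O(archive_shipment → not arm_system); with O(archive_shipment) we get O(not arm_system).
Premise 3, O(not forward_directive → arm_system), contraposes to O(not arm_system → forward_directive); with O(not arm_system) we get O(forward_directive).
Premise 5 is O(forward_directive → run_backup); since O(forward_directive), deontic closure gives O(run_backup).
Premise 7, O(report_evidence → not run_backup), contraposes to O(run_backup → not report_evidence); with O(run_backup) we get O(not report_evidence).
So O(not report_evidence) holds, i.e. report_evidence is forbidden. None of the other listed options is forbidden under the premises.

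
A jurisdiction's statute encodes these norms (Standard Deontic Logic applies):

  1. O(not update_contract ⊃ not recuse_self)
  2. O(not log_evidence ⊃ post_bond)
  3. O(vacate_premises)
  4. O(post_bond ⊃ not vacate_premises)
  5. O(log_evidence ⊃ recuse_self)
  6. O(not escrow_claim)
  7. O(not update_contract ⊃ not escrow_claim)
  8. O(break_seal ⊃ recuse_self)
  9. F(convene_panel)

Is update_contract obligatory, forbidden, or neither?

Obligatory

Premise 3 states O(vacate_premises) outright.
Premise 4, O(post_bond ⊃ not vacate_premises), contraposes to O(vacate_premises ⊃ not post_bond); with O(vacate_premises) we get O(not post_bond).
Premise 2, O(not log_evidence ⊃ post_bond), contraposes to O(not post_bond ⊃ log_evidence); with O(not post_bond) we get O(log_evidence).
From O(log_evidence) and premise 5, O(log_evidence ⊃ recuse_self), we obtain O(recuse_self).
Premise 1 is O(not update_contract ⊃ not recuse_self); contrapositively O(recuse_self ⊃ update_contract). Since O(recuse_self) holds, K gives O(update_contract).
Premises 6, 7, 8, 9 do not contribute to this derivation.
Hence update_contract is obligatory.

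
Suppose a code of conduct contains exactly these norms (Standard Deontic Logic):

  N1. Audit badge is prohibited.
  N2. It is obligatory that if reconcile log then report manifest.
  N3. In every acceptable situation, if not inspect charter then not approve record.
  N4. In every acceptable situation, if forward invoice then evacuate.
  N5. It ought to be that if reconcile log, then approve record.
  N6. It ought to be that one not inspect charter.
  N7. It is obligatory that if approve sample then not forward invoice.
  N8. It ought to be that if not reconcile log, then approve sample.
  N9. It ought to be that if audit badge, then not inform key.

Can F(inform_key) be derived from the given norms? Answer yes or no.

No

Premise 9 is O(audit_badge → ¬inform_key), but O(audit_badge) is not derivable from the premises, so it does not yield O(¬inform_key).
No other premise forces O(¬inform_key). An ideal world satisfying every premise can still have inform_key true, so F(inform_key) is not derivable.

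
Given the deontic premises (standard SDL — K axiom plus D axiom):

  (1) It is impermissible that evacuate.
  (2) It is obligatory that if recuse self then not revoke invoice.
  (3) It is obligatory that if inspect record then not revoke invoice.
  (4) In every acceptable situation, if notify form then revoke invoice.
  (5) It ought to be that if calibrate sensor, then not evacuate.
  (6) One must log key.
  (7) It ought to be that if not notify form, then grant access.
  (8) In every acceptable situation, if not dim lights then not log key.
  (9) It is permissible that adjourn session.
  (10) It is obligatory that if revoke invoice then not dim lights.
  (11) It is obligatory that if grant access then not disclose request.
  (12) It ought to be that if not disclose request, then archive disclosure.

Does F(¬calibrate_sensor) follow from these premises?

Premise 5 is O(calibrate_sensor → ¬evacuate); even if O(¬evacuate) held, inferring O(calibrate_sensor) would be affirming the consequent — invalid.
No other premise forces O(calibrate_sensor). An ideal world satisfying every premise can still have ¬calibrate_sensor true, so F(¬calibrate_sensor) is not derivable.

No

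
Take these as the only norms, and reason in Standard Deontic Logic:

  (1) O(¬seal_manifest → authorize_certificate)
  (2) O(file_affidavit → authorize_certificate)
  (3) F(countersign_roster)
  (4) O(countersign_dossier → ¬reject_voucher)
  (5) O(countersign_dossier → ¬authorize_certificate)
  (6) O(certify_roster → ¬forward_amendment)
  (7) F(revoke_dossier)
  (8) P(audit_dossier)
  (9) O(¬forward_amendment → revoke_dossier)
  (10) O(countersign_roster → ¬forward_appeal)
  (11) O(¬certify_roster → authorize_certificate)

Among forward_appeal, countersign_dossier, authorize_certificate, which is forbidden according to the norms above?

Premise 7 is F(revoke_dossier), i.e. O(¬revoke_dossier).
Premise 9, O(¬forward_amendment → revoke_dossier), contraposes to O(¬revoke_dossier → forward_amendment); with O(¬revoke_dossier) we get O(forward_amendment).
The contrapositive of premise 6 (O(certify_roster → ¬forward_amendment)) is O(forward_amendment → ¬certify_roster), and O(forward_amendment) is already established, so O(¬certify_roster).
From O(¬certify_roster) and premise 11, O(¬certify_roster → authorize_certificate), we obtain O(authorize_certificate).
Premise 5, O(countersign_dossier → ¬authorize_certificate), contraposes to O(authorize_certificate → ¬countersign_dossier); with O(authorize_certificate) we get O(¬countersign_dossier).
So O(¬countersign_dossier) holds, i.e. countersign_dossier is forbidden. None of the other listed options is forbidden under the premises.

countersign_dossier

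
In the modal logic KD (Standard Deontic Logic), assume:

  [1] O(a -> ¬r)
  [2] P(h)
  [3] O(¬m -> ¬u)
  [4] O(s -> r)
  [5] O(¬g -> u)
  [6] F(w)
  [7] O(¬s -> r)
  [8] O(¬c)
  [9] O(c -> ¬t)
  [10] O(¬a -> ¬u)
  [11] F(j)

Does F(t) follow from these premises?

Premise 9 is O(c -> ¬t), but O(c) is not derivable from the premises, so it does not yield O(¬t).
No other premise forces O(¬t). An ideal world satisfying every premise can still have t true, so F(t) is not derivable.

No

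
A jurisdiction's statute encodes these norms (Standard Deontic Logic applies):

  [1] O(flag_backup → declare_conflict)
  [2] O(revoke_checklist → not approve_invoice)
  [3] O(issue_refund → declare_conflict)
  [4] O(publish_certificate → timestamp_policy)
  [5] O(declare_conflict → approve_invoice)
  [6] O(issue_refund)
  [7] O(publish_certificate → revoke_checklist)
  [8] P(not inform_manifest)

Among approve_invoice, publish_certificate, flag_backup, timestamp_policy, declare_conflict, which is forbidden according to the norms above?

Premise 6 gives O(issue_refund).
From O(issue_refund) and premise 3, O(issue_refund → declare_conflict), we obtain O(declare_conflict).
From O(declare_conflict) and premise 5, O(declare_conflict → approve_invoice), we obtain O(approve_invoice).
Premise 2, O(revoke_checklist → not approve_invoice), contraposes to O(approve_invoice → not revoke_checklist); with O(approve_invoice) we get O(not revoke_checklist).
The contrapositive of premise 7 (O(publish_certificate → revoke_checklist)) is O(not revoke_checklist → not publish_certificate), and O(not revoke_checklist) is already established, so O(not publish_certificate).
So O(not publish_certificate) holds, i.e. publish_certificate is forbidden. None of the other listed options is forbidden under the premises.

publish_certificate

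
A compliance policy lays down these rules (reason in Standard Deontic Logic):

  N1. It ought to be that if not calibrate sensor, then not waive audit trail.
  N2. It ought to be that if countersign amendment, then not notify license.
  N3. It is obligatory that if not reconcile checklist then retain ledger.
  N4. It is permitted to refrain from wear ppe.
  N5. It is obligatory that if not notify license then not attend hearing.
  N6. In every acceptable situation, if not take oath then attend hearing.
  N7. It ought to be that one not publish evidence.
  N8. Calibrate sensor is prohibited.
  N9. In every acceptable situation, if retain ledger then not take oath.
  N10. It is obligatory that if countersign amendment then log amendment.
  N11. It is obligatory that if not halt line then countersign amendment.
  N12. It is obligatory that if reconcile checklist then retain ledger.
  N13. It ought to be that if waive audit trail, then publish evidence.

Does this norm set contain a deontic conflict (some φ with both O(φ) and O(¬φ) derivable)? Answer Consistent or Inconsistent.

Consistent

Premise 13 is O(waive_audit_trail → publish_evidence), but O(waive_audit_trail) is not derivable from the premises, so it does not yield O(publish_evidence).
So O(publish_evidence) is not derivable, and the apparent clash with O(¬publish_evidence) does not arise.
A world satisfying every obligation exists (e.g. attend_hearing=true, calibrate_sensor=false, countersign_amendment=false, halt_line=true, log_amendment=false, notify_license=true, publish_evidence=false, reconcile_checklist=false, retain_ledger=true, take_oath=false, waive_audit_trail=false, wear_ppe=false); no atom is both obligatory and forbidden, so the set is consistent.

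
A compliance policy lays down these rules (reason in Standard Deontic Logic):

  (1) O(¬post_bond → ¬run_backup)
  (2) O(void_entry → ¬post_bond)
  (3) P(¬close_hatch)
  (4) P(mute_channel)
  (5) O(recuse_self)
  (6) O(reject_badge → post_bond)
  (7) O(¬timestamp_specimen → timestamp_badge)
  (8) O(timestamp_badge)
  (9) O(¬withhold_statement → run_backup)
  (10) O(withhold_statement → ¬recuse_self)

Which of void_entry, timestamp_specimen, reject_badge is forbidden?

void_entry

From premise 5 we have O(recuse_self).
Premise 10 is O(withhold_statement → ¬recuse_self); contrapositively O(recuse_self → ¬withhold_statement). Since O(recuse_self) holds, K gives O(¬withhold_statement).
Applying K to premise 9 (O(¬withhold_statement → run_backup)) and O(¬withhold_statement) yields O(run_backup).
Premise 1, O(¬post_bond → ¬run_backup), contraposes to O(run_backup → post_bond); with O(run_backup) we get O(post_bond).
Premise 2, O(void_entry → ¬post_bond), contraposes to O(post_bond → ¬void_entry); with O(post_bond) we get O(¬void_entry).
So O(¬void_entry) holds, i.e. void_entry is forbidden. None of the other listed options is forbidden under the premises.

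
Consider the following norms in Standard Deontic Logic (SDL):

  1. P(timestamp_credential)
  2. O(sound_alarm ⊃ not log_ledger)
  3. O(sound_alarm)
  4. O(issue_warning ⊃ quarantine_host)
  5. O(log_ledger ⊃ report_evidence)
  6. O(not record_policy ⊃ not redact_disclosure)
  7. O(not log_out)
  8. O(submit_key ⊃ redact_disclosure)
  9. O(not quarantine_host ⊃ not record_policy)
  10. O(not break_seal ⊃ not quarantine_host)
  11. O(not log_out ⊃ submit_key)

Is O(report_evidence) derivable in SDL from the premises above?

Premise 5 is O(log_ledger ⊃ report_evidence), but O(log_ledger) is not derivable from the premises, so it does not yield O(report_evidence).
No other premise forces O(report_evidence). An ideal world satisfying every premise can still have report_evidence false, so O(report_evidence) is not derivable.

No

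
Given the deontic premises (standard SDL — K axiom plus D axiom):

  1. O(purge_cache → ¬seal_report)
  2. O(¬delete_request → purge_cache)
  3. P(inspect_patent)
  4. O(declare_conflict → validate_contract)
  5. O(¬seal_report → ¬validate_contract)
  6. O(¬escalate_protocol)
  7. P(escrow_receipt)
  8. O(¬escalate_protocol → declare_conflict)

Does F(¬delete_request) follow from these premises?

Yes

Premise 6 gives O(¬escalate_protocol).
From O(¬escalate_protocol) and premise 8, O(¬escalate_protocol → declare_conflict), we obtain O(declare_conflict).
Premise 4 is O(declare_conflict → validate_contract); since O(declare_conflict), deontic closure gives O(validate_contract).
The contrapositive of premise 5 (O(¬seal_report → ¬validate_contract)) is O(validate_contract → seal_report), and O(validate_contract) is already established, so O(seal_report).
Premise 1, O(purge_cache → ¬seal_report), contraposes to O(seal_report → ¬purge_cache); with O(seal_report) we get O(¬purge_cache).
Premise 2 is O(¬delete_request → purge_cache); contrapositively O(¬purge_cache → delete_request). Since O(¬purge_cache) holds, K gives O(delete_request).
Premises 3, 7 do not contribute to this derivation.
So O(delete_request) holds, i.e. F(¬delete_request). The claim follows.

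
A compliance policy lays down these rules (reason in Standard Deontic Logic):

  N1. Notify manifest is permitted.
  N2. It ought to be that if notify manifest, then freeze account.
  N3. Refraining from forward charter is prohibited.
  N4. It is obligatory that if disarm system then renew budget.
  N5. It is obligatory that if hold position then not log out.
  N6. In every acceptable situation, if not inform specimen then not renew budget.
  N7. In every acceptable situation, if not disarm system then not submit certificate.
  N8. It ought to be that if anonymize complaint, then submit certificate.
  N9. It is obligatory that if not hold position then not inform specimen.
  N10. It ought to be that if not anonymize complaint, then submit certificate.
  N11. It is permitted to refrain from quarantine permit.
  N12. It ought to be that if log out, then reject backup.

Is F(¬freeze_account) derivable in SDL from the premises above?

Premise 2 is O(notify_manifest → freeze_account), but O(notify_manifest) is not derivable from the premises (the permission P(notify_manifest) asserts only ¬O(¬notify_manifest), not O(notify_manifest)), so it does not yield O(freeze_account).
No other premise forces O(freeze_account). An ideal world satisfying every premise can still have ¬freeze_account true, so F(¬freeze_account) is not derivable.

No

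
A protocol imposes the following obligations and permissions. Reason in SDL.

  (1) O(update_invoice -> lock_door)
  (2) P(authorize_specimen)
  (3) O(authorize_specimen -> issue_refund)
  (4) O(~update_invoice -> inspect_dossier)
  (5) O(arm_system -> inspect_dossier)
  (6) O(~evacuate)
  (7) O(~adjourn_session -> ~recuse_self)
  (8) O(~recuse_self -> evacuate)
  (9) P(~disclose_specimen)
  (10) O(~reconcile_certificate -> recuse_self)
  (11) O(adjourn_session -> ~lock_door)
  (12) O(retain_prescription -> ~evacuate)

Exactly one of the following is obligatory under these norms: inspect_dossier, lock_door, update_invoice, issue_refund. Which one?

Premise 6 states O(~evacuate) outright.
Premise 8, O(~recuse_self -> evacuate), contraposes to O(~evacuate -> recuse_self); with O(~evacuate) we get O(recuse_self).
The contrapositive of premise 7 (O(~adjourn_session -> ~recuse_self)) is O(recuse_self -> adjourn_session), and O(recuse_self) is already established, so O(adjourn_session).
Applying K to premise 11 (O(adjourn_session -> ~lock_door)) and O(adjourn_session) yields O(~lock_door).
Premise 1, O(update_invoice -> lock_door), contraposes to O(~lock_door -> ~update_invoice); with O(~lock_door) we get O(~update_invoice).
Applying K to premise 4 (O(~update_invoice -> inspect_dossier)) and O(~update_invoice) yields O(inspect_dossier).
So O(inspect_dossier) holds — inspect_dossier is obligatory. None of the other listed options is made obligatory by any chain of premises.

inspect_dossier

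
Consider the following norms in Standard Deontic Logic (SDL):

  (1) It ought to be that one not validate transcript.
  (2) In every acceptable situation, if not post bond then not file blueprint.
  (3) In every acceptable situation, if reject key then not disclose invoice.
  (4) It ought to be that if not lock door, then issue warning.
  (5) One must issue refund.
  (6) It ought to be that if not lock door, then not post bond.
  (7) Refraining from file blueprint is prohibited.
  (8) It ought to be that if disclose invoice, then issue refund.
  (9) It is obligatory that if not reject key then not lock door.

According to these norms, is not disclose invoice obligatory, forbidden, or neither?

Obligatory

F(¬file_blueprint) at premise 7 means O(file_blueprint).
Premise 2 is O(¬post_bond → ¬file_blueprint); contrapositively O(file_blueprint → post_bond). Since O(file_blueprint) holds, K gives O(post_bond).
Premise 6, O(¬lock_door → ¬post_bond), contraposes to O(post_bond → lock_door); with O(post_bond) we get O(lock_door).
Premise 9 is O(¬reject_key → ¬lock_door); contrapositively O(lock_door → reject_key). Since O(lock_door) holds, K gives O(reject_key).
With premise 3, O(reject_key → ¬disclose_invoice), the K-axiom yields O(¬disclose_invoice).
Premises 1, 4, 5, 8 do not contribute to this derivation.
Hence ¬disclose_invoice is obligatory.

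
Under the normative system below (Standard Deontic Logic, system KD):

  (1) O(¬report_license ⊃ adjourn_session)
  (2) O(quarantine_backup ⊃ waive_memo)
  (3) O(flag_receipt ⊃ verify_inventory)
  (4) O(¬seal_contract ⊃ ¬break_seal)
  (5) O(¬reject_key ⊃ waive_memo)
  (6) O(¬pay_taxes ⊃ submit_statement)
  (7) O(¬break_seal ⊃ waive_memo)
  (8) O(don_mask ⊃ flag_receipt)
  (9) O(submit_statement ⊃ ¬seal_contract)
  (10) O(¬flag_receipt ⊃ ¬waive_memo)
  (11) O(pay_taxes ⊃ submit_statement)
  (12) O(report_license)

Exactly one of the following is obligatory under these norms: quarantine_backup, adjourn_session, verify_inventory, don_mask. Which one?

verify_inventory

Premises 11 and 6 cover both cases: O(pay_taxes ⊃ submit_statement) and O(¬pay_taxes ⊃ submit_statement). Since pay_taxes ∨ ¬pay_taxes is a tautology, O(submit_statement) follows.
Applying K to premise 9 (O(submit_statement ⊃ ¬seal_contract)) and O(submit_statement) yields O(¬seal_contract).
With premise 4, O(¬seal_contract ⊃ ¬break_seal), the K-axiom yields O(¬break_seal).
Applying K to premise 7 (O(¬break_seal ⊃ waive_memo)) and O(¬break_seal) yields O(waive_memo).
The contrapositive of premise 10 (O(¬flag_receipt ⊃ ¬waive_memo)) is O(waive_memo ⊃ flag_receipt), and O(waive_memo) is already established, so O(flag_receipt).
With premise 3, O(flag_receipt ⊃ verify_inventory), the K-axiom yields O(verify_inventory).
So O(verify_inventory) holds — verify_inventory is obligatory. None of the other listed options is made obligatory by any chain of premises.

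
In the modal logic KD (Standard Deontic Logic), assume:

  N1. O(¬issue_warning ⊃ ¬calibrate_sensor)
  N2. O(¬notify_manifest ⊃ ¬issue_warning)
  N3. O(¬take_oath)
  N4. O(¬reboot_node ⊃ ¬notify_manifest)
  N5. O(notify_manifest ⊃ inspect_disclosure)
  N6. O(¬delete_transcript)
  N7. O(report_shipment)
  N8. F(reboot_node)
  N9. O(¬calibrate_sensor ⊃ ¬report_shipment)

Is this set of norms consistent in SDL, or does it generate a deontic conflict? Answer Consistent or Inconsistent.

Premise 8 is F(reboot_node), i.e. O(¬reboot_node).
Applying K to premise 4 (O(¬reboot_node ⊃ ¬notify_manifest)) and O(¬reboot_node) yields O(¬notify_manifest).
Premise 2 is O(¬notify_manifest ⊃ ¬issue_warning); since O(¬notify_manifest), deontic closure gives O(¬issue_warning).
Premise 1 is O(¬issue_warning ⊃ ¬calibrate_sensor); since O(¬issue_warning), deontic closure gives O(¬calibrate_sensor).
Applying K to premise 9 (O(¬calibrate_sensor ⊃ ¬report_shipment)) and O(¬calibrate_sensor) yields O(¬report_shipment).
However, premise 7 gives O(report_shipment).
We now have both O(¬report_shipment) and O(report_shipment) — report_shipment is simultaneously obligatory and forbidden, violating the D-axiom.

Inconsistent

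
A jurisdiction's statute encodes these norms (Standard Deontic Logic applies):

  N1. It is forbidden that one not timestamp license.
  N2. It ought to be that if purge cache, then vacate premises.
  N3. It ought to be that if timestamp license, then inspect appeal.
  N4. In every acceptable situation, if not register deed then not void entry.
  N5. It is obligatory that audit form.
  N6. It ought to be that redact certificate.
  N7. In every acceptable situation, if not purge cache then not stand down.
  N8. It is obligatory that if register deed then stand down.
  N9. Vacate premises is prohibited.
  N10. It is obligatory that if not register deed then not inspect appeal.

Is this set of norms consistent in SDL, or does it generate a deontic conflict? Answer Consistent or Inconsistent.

F(¬timestamp_license) at premise 1 means O(timestamp_license).
With premise 3, O(timestamp_license → inspect_appeal), the K-axiom yields O(inspect_appeal).
The contrapositive of premise 10 (O(¬register_deed → ¬inspect_appeal)) is O(inspect_appeal → register_deed), and O(inspect_appeal) is already established, so O(register_deed).
Applying K to premise 8 (O(register_deed → stand_down)) and O(register_deed) yields O(stand_down).
Premise 7 is O(¬purge_cache → ¬stand_down); contrapositively O(stand_down → purge_cache). Since O(stand_down) holds, K gives O(purge_cache).
With premise 2, O(purge_cache → vacate_premises), the K-axiom yields O(vacate_premises).
However, F(vacate_premises) at premise 9 amounts to O(¬vacate_premises).
We now have both O(vacate_premises) and O(¬vacate_premises) — vacate_premises is simultaneously obligatory and forbidden, violating the D-axiom.

Inconsistent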